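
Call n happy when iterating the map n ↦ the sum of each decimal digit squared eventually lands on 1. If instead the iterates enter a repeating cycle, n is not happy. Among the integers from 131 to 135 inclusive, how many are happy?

1

131: 131 → 11 → 2 → 4 → 16 → 37 → 58 → 89 → 145 → 42 → 20 → 4  — not happy
132: 132 → 14 → 17 → 50 → 25 → 29 → 85 → 89 → 145 → 42 → 20 → 4 → 16 → 37 → 58 → 89  — not happy
133: 133 → 19 → 82 → 68 → 100 → 1  — happy
134: 134 → 26 → 40 → 16 → 37 → 58 → 89 → 145 → 42 → 20 → 4 → 16  — not happy
135: 135 → 35 → 34 → 25 → 29 → 85 → 89 → 145 → 42 → 20 → 4 → 16 → 37 → 58 → 89  — not happy
happy: 133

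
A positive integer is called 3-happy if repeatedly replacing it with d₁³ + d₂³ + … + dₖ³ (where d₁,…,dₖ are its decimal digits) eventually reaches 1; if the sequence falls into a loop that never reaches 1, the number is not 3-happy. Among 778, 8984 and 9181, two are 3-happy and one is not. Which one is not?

8984

778: 778 → 1198 → 1243 → 100 → 1  — reaches 1 (3-happy)
8984: 8984 → 1817 → 857 → 980 → 1241 → 74 → 407 → 407  — repeats 407 (not 3-happy)
9181: 9181 → 1243 → 100 → 1  — reaches 1 (3-happy)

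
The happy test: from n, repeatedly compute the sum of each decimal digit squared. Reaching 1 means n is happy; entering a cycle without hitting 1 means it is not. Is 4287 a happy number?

4287 → 4² + 2² + 8² + 7² = 16 + 4 + 64 + 49 = 133
133 → 1² + 3² + 3² = 1 + 9 + 9 = 19
19 → 1² + 9² = 1 + 81 = 82
82 → 8² + 2² = 64 + 4 = 68
68 → 6² + 8² = 36 + 64 = 100
100 → 1² + 0² + 0² = 1 + 0 + 0 = 1  — reached 1.

happy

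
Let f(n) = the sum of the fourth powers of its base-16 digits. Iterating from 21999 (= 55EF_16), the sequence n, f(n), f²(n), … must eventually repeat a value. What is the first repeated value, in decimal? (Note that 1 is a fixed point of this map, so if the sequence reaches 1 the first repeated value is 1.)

21999 = (5,5,14,15)_16 → 5⁴ + 5⁴ + 14⁴ + 15⁴ = 625 + 625 + 38416 + 50625 = 90291
90291 = (1,6,0,11,3)_16 → 1⁴ + 6⁴ + 0⁴ + 11⁴ + 3⁴ = 1 + 1296 + 0 + 14641 + 81 = 16019
16019 = (3,14,9,3)_16 → 3⁴ + 14⁴ + 9⁴ + 3⁴ = 81 + 38416 + 6561 + 81 = 45139
45139 = (11,0,5,3)_16 → 11⁴ + 0⁴ + 5⁴ + 3⁴ = 14641 + 0 + 625 + 81 = 15347
15347 = (3,11,15,3)_16 → 3⁴ + 11⁴ + 15⁴ + 3⁴ = 81 + 14641 + 50625 + 81 = 65428
65428 = (15,15,9,4)_16 → 15⁴ + 15⁴ + 9⁴ + 4⁴ = 50625 + 50625 + 6561 + 256 = 108067
108067 = (1,10,6,2,3)_16 → 1⁴ + 10⁴ + 6⁴ + 2⁴ + 3⁴ = 1 + 10000 + 1296 + 16 + 81 = 11394
11394 = (2,12,8,2)_16 → 2⁴ + 12⁴ + 8⁴ + 2⁴ = 16 + 20736 + 4096 + 16 = 24864
24864 = (6,1,2,0)_16 → 6⁴ + 1⁴ + 2⁴ + 0⁴ = 1296 + 1 + 16 + 0 = 1313
1313 = (5,2,1)_16 → 5⁴ + 2⁴ + 1⁴ = 625 + 16 + 1 = 642
642 = (2,8,2)_16 → 2⁴ + 8⁴ + 2⁴ = 16 + 4096 + 16 = 4128
4128 = (1,0,2,0)_16 → 1⁴ + 0⁴ + 2⁴ + 0⁴ = 1 + 0 + 16 + 0 = 17
17 = (1,1)_16 → 1⁴ + 1⁴ = 1 + 1 = 2
2 = (2)_16 → 2⁴ = 16
16 = (1,0)_16 → 1⁴ + 0⁴ = 1 + 0 = 1  — reached the fixed point 1.
1 → 1, so 1 is the first repeated value.

1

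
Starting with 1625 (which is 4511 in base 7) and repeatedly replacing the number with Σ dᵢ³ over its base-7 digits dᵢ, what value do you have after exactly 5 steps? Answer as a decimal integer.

137

1625 = (4,5,1,1)_7 → 191
191 = (3,6,2)_7 → 251
251 = (5,0,6)_7 → 341
341 = (6,6,5)_7 → 557
557 = (1,4,2,4)_7 → 137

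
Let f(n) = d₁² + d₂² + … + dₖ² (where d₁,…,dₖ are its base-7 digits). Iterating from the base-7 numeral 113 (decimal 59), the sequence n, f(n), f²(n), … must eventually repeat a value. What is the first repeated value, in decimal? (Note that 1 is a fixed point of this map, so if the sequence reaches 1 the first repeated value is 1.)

59 = (1,1,3)_7 → 1² + 1² + 3² = 11
11 = (1,4)_7 → 1² + 4² = 17
17 = (2,3)_7 → 2² + 3² = 13
13 = (1,6)_7 → 1² + 6² = 37
37 = (5,2)_7 → 5² + 2² = 29
29 = (4,1)_7 → 4² + 1² = 17  — 17 already appeared earlier.

17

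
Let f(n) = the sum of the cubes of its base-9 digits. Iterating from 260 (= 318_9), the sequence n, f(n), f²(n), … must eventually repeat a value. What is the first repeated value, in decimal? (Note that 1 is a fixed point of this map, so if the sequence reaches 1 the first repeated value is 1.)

540

260 = (3,1,8)_9 → 3³ + 1³ + 8³ = 540
540 = (6,6,0)_9 → 6³ + 6³ + 0³ = 432
432 = (5,3,0)_9 → 5³ + 3³ + 0³ = 152
152 = (1,7,8)_9 → 1³ + 7³ + 8³ = 856
856 = (1,1,5,1)_9 → 1³ + 1³ + 5³ + 1³ = 128
128 = (1,5,2)_9 → 1³ + 5³ + 2³ = 134
134 = (1,5,8)_9 → 1³ + 5³ + 8³ = 638
638 = (7,7,8)_9 → 7³ + 7³ + 8³ = 1198
1198 = (1,5,7,1)_9 → 1³ + 5³ + 7³ + 1³ = 470
470 = (5,7,2)_9 → 5³ + 7³ + 2³ = 476
476 = (5,7,8)_9 → 5³ + 7³ + 8³ = 980
980 = (1,3,0,8)_9 → 1³ + 3³ + 0³ + 8³ = 540  — 540 already appeared earlier.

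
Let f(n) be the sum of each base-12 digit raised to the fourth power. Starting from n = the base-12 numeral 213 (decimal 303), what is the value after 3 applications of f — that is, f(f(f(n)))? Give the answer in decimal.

5664

303 = (2,1,3)_12 → 2⁴ + 1⁴ + 3⁴ = 16 + 1 + 81 = 98
98 = (8,2)_12 → 8⁴ + 2⁴ = 4096 + 16 = 4112
4112 = (2,4,6,8)_12 → 2⁴ + 4⁴ + 6⁴ + 8⁴ = 16 + 256 + 1296 + 4096 = 5664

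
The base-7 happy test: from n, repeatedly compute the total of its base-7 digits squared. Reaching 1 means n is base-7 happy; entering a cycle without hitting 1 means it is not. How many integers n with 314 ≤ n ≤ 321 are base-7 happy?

1

314: 314 → 76 → 46 → 52 → 10 → 10  (repeats 10)
315: 315 → 45 → 45  (repeats 45)
316: 316 → 46 → 52 → 10 → 10  (repeats 10)
317: 317 → 49 → 1  (reaches 1)
318: 318 → 54 → 26 → 34 → 52 → 10 → 10  (repeats 10)
319: 319 → 61 → 27 → 45 → 45  (repeats 45)
320: 320 → 70 → 10 → 10  (repeats 10)
321: 321 → 81 → 33 → 41 → 61 → 27 → 45 → 45  (repeats 45)
base-7 happy: 317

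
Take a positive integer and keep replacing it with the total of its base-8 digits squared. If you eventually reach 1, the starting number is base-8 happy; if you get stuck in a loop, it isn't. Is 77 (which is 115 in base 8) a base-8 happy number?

base-8 happy

77 = (1,1,5)_8 → 1² + 1² + 5² = 1 + 1 + 25 = 27
27 = (3,3)_8 → 3² + 3² = 9 + 9 = 18
18 = (2,2)_8 → 2² + 2² = 4 + 4 = 8
8 = (1,0)_8 → 1² + 0² = 1 + 0 = 1  — reached 1.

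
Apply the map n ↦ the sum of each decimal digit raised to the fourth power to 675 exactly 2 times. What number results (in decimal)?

369

675 → 6⁴ + 7⁴ + 5⁴ = 1296 + 2401 + 625 = 4322
4322 → 4⁴ + 3⁴ + 2⁴ + 2⁴ = 256 + 81 + 16 + 16 = 369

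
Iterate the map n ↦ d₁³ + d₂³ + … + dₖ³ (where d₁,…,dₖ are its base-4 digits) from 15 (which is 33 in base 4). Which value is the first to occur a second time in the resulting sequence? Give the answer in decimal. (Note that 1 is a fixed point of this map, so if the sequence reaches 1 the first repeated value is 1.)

9

15 = (3,3)_4 → 3³ + 3³ = 27 + 27 = 54
54 = (3,1,2)_4 → 3³ + 1³ + 2³ = 27 + 1 + 8 = 36
36 = (2,1,0)_4 → 2³ + 1³ + 0³ = 8 + 1 + 0 = 9
9 = (2,1)_4 → 2³ + 1³ = 8 + 1 = 9  — 9 already appeared earlier.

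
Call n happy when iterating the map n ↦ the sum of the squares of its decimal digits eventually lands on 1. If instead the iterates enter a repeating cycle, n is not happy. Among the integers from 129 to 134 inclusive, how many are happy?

3

129: 129 → 86 → 100 → 1  (reaches 1)
130: 130 → 10 → 1  (reaches 1)
131: 131 → 11 → 2 → 4 → 16 → 37 → 58 → 89 → 145 → 42 → 20 → 4  (repeats 4)
132: 132 → 14 → 17 → 50 → 25 → 29 → 85 → 89 → 145 → 42 → 20 → 4 → 16 → 37 → 58 → 89  (repeats 89)
133: 133 → 19 → 82 → 68 → 100 → 1  (reaches 1)
134: 134 → 26 → 40 → 16 → 37 → 58 → 89 → 145 → 42 → 20 → 4 → 16  (repeats 16)
happy: 129, 130, 133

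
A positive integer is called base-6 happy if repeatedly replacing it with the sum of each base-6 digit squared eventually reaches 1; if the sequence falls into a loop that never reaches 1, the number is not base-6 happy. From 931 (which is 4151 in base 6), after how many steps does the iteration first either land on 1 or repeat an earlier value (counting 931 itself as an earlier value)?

931 = (4,1,5,1)_6 → 4² + 1² + 5² + 1² = 43
43 = (1,1,1)_6 → 1² + 1² + 1² = 3
3 = (3)_6 → 3² = 9
9 = (1,3)_6 → 1² + 3² = 10
10 = (1,4)_6 → 1² + 4² = 17
17 = (2,5)_6 → 2² + 5² = 29
29 = (4,5)_6 → 4² + 5² = 41
41 = (1,0,5)_6 → 1² + 0² + 5² = 26
26 = (4,2)_6 → 4² + 2² = 20
20 = (3,2)_6 → 3² + 2² = 13
13 = (2,1)_6 → 2² + 1² = 5
5 = (5)_6 → 5² = 25
25 = (4,1)_6 → 4² + 1² = 17  — 17 repeats.
That took 13 steps.

13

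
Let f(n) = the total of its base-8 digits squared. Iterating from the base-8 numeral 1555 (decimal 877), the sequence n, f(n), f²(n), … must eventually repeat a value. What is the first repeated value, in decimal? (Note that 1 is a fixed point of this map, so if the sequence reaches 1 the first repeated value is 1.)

1

877 = (1,5,5,5)_8 → 1² + 5² + 5² + 5² = 76
76 = (1,1,4)_8 → 1² + 1² + 4² = 18
18 = (2,2)_8 → 2² + 2² = 8
8 = (1,0)_8 → 1² + 0² = 1  — reached the fixed point 1.
1 → 1, so 1 is the first repeated value.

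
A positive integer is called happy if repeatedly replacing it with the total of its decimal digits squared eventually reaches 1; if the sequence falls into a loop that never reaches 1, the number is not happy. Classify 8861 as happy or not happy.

not happy

8861 → 8² + 8² + 6² + 1² = 165
165 → 1² + 6² + 5² = 62
62 → 6² + 2² = 40
40 → 4² + 0² = 16
16 → 1² + 6² = 37
37 → 3² + 7² = 58
58 → 5² + 8² = 89
89 → 8² + 9² = 145
145 → 1² + 4² + 5² = 42
42 → 4² + 2² = 20
20 → 2² + 0² = 4
4 → 4² = 16  — 16 already seen; the sequence cycles without reaching 1.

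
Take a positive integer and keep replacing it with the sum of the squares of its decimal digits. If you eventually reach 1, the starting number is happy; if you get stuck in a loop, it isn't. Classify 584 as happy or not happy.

not happy

584 → 5² + 8² + 4² = 25 + 64 + 16 = 105
105 → 1² + 0² + 5² = 1 + 0 + 25 = 26
26 → 2² + 6² = 4 + 36 = 40
40 → 4² + 0² = 16 + 0 = 16
16 → 1² + 6² = 1 + 36 = 37
37 → 3² + 7² = 9 + 49 = 58
58 → 5² + 8² = 25 + 64 = 89
89 → 8² + 9² = 64 + 81 = 145
145 → 1² + 4² + 5² = 1 + 16 + 25 = 42
42 → 4² + 2² = 16 + 4 = 20
20 → 2² + 0² = 4 + 0 = 4
4 → 4² = 16  — 16 already seen; the sequence cycles without reaching 1.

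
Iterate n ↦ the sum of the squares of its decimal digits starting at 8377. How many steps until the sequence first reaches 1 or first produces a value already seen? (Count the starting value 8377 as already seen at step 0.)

13

8377 → 8² + 3² + 7² + 7² = 64 + 9 + 49 + 49 = 171
171 → 1² + 7² + 1² = 1 + 49 + 1 = 51
51 → 5² + 1² = 25 + 1 = 26
26 → 2² + 6² = 4 + 36 = 40
40 → 4² + 0² = 16 + 0 = 16
16 → 1² + 6² = 1 + 36 = 37
37 → 3² + 7² = 9 + 49 = 58
58 → 5² + 8² = 25 + 64 = 89
89 → 8² + 9² = 64 + 81 = 145
145 → 1² + 4² + 5² = 1 + 16 + 25 = 42
42 → 4² + 2² = 16 + 4 = 20
20 → 2² + 0² = 4 + 0 = 4
4 → 4² = 16  — 16 repeats.
That took 13 steps.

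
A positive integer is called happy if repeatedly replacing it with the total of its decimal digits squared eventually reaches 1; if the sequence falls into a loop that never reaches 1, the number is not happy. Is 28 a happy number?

28 → 2² + 8² = 4 + 64 = 68
68 → 6² + 8² = 36 + 64 = 100
100 → 1² + 0² + 0² = 1 + 0 + 0 = 1  — reached 1.

happy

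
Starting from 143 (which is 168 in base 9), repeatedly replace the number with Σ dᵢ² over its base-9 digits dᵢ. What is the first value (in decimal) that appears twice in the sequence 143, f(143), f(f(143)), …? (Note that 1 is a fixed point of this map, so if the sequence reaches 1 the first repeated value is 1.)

1

143 = (1,6,8)_9 → 1² + 6² + 8² = 1 + 36 + 64 = 101
101 = (1,2,2)_9 → 1² + 2² + 2² = 1 + 4 + 4 = 9
9 = (1,0)_9 → 1² + 0² = 1 + 0 = 1  — reached the fixed point 1.
1 → 1, so 1 is the first repeated value.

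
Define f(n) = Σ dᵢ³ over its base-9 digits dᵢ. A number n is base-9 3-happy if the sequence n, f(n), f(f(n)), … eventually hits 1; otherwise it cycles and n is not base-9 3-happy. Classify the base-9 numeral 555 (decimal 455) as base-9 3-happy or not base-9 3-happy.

base-9 3-happy

455 = (5,5,5)_9 → 375
375 = (4,5,6)_9 → 405
405 = (5,0,0)_9 → 125
125 = (1,4,8)_9 → 577
577 = (7,1,1)_9 → 345
345 = (4,2,3)_9 → 99
99 = (1,2,0)_9 → 9
9 = (1,0)_9 → 1  — reached 1.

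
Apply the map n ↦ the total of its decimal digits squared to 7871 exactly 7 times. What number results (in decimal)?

145

7871 → 7² + 8² + 7² + 1² = 163
163 → 1² + 6² + 3² = 46
46 → 4² + 6² = 52
52 → 5² + 2² = 29
29 → 2² + 9² = 85
85 → 8² + 5² = 89
89 → 8² + 9² = 145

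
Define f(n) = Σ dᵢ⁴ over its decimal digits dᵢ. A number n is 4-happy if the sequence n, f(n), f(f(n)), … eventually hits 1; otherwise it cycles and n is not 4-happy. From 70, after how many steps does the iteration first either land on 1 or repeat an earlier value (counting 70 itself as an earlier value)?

12

70 → 7⁴ + 0⁴ = 2401 + 0 = 2401
2401 → 2⁴ + 4⁴ + 0⁴ + 1⁴ = 16 + 256 + 0 + 1 = 273
273 → 2⁴ + 7⁴ + 3⁴ = 16 + 2401 + 81 = 2498
2498 → 2⁴ + 4⁴ + 9⁴ + 8⁴ = 16 + 256 + 6561 + 4096 = 10929
10929 → 1⁴ + 0⁴ + 9⁴ + 2⁴ + 9⁴ = 1 + 0 + 6561 + 16 + 6561 = 13139
13139 → 1⁴ + 3⁴ + 1⁴ + 3⁴ + 9⁴ = 1 + 81 + 1 + 81 + 6561 = 6725
6725 → 6⁴ + 7⁴ + 2⁴ + 5⁴ = 1296 + 2401 + 16 + 625 = 4338
4338 → 4⁴ + 3⁴ + 3⁴ + 8⁴ = 256 + 81 + 81 + 4096 = 4514
4514 → 4⁴ + 5⁴ + 1⁴ + 4⁴ = 256 + 625 + 1 + 256 = 1138
1138 → 1⁴ + 1⁴ + 3⁴ + 8⁴ = 1 + 1 + 81 + 4096 = 4179
4179 → 4⁴ + 1⁴ + 7⁴ + 9⁴ = 256 + 1 + 2401 + 6561 = 9219
9219 → 9⁴ + 2⁴ + 1⁴ + 9⁴ = 6561 + 16 + 1 + 6561 = 13139  — 13139 repeats.
That took 12 steps.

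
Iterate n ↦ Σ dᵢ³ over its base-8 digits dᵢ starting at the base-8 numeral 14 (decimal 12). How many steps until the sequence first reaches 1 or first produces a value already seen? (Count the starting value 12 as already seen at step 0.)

4

12 = (1,4)_8 → 1³ + 4³ = 65
65 = (1,0,1)_8 → 1³ + 0³ + 1³ = 2
2 = (2)_8 → 2³ = 8
8 = (1,0)_8 → 1³ + 0³ = 1  — reached 1.
That took 4 steps.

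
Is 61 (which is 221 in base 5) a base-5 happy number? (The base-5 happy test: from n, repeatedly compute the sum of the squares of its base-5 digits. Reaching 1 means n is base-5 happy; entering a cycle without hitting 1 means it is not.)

not base-5 happy

61 = (2,2,1)_5 → 2² + 2² + 1² = 9
9 = (1,4)_5 → 1² + 4² = 17
17 = (3,2)_5 → 3² + 2² = 13
13 = (2,3)_5 → 2² + 3² = 13  — 13 already seen; the sequence cycles without reaching 1.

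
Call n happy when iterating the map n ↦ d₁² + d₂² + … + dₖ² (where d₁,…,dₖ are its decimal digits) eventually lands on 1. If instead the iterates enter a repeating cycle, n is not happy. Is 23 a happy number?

23 → 2² + 3² = 4 + 9 = 13
13 → 1² + 3² = 1 + 9 = 10
10 → 1² + 0² = 1 + 0 = 1  — reached 1.

happy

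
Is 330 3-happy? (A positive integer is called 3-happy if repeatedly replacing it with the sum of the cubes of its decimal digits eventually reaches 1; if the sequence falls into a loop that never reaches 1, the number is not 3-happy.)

330 → 3³ + 3³ + 0³ = 27 + 27 + 0 = 54
54 → 5³ + 4³ = 125 + 64 = 189
189 → 1³ + 8³ + 9³ = 1 + 512 + 729 = 1242
1242 → 1³ + 2³ + 4³ + 2³ = 1 + 8 + 64 + 8 = 81
81 → 8³ + 1³ = 512 + 1 = 513
513 → 5³ + 1³ + 3³ = 125 + 1 + 27 = 153
153 → 1³ + 5³ + 3³ = 1 + 125 + 27 = 153  — 153 already seen; the sequence cycles without reaching 1.

not 3-happy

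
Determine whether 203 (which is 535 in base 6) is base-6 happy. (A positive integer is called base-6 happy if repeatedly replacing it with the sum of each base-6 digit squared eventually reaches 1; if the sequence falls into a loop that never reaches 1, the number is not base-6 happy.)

not base-6 happy

203 = (5,3,5)_6 → 5² + 3² + 5² = 59
59 = (1,3,5)_6 → 1² + 3² + 5² = 35
35 = (5,5)_6 → 5² + 5² = 50
50 = (1,2,2)_6 → 1² + 2² + 2² = 9
9 = (1,3)_6 → 1² + 3² = 10
10 = (1,4)_6 → 1² + 4² = 17
17 = (2,5)_6 → 2² + 5² = 29
29 = (4,5)_6 → 4² + 5² = 41
41 = (1,0,5)_6 → 1² + 0² + 5² = 26
26 = (4,2)_6 → 4² + 2² = 20
20 = (3,2)_6 → 3² + 2² = 13
13 = (2,1)_6 → 2² + 1² = 5
5 = (5)_6 → 5² = 25
25 = (4,1)_6 → 4² + 1² = 17  — 17 already seen; the sequence cycles without reaching 1.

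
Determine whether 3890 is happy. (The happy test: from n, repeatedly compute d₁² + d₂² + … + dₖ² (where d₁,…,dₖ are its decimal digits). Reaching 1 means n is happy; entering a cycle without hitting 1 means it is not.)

not happy

3890 → 154
154 → 42
42 → 20
20 → 4
4 → 16
16 → 37
37 → 58
58 → 89
89 → 145
145 → 42  — 42 already seen; the sequence cycles without reaching 1.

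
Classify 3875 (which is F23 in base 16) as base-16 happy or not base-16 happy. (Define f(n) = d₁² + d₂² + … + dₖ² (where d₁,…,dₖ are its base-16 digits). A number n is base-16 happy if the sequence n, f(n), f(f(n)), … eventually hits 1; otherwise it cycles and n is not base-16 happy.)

3875 = (15,2,3)_16 → 238
238 = (14,14)_16 → 392
392 = (1,8,8)_16 → 129
129 = (8,1)_16 → 65
65 = (4,1)_16 → 17
17 = (1,1)_16 → 2
2 = (2)_16 → 4
4 = (4)_16 → 16
16 = (1,0)_16 → 1  — reached 1.

base-16 happy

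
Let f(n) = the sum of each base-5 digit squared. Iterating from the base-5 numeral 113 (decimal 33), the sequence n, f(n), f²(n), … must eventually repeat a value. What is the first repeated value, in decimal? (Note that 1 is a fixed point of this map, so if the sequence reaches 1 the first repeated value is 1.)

1

33 = (1,1,3)_5 → 1² + 1² + 3² = 1 + 1 + 9 = 11
11 = (2,1)_5 → 2² + 1² = 4 + 1 = 5
5 = (1,0)_5 → 1² + 0² = 1 + 0 = 1  — reached the fixed point 1.
1 → 1, so 1 is the first repeated value.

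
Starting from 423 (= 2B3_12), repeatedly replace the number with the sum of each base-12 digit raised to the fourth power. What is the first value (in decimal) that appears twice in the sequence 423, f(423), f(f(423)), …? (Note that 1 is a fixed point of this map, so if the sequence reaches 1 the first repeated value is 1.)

423 = (2,11,3)_12 → 2⁴ + 11⁴ + 3⁴ = 14738
14738 = (8,6,4,2)_12 → 8⁴ + 6⁴ + 4⁴ + 2⁴ = 5664
5664 = (3,3,4,0)_12 → 3⁴ + 3⁴ + 4⁴ + 0⁴ = 418
418 = (2,10,10)_12 → 2⁴ + 10⁴ + 10⁴ = 20016
20016 = (11,7,0,0)_12 → 11⁴ + 7⁴ + 0⁴ + 0⁴ = 17042
17042 = (9,10,4,2)_12 → 9⁴ + 10⁴ + 4⁴ + 2⁴ = 16833
16833 = (9,8,10,9)_12 → 9⁴ + 8⁴ + 10⁴ + 9⁴ = 27218
27218 = (1,3,9,0,2)_12 → 1⁴ + 3⁴ + 9⁴ + 0⁴ + 2⁴ = 6659
6659 = (3,10,2,11)_12 → 3⁴ + 10⁴ + 2⁴ + 11⁴ = 24738
24738 = (1,2,3,9,6)_12 → 1⁴ + 2⁴ + 3⁴ + 9⁴ + 6⁴ = 7955
7955 = (4,7,2,11)_12 → 4⁴ + 7⁴ + 2⁴ + 11⁴ = 17314
17314 = (10,0,2,10)_12 → 10⁴ + 0⁴ + 2⁴ + 10⁴ = 20016  — 20016 already appeared earlier.

20016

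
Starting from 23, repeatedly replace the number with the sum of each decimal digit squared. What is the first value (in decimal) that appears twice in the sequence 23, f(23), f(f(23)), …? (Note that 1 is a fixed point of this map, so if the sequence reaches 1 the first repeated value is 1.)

1

23 → 2² + 3² = 4 + 9 = 13
13 → 1² + 3² = 1 + 9 = 10
10 → 1² + 0² = 1 + 0 = 1  — reached the fixed point 1.
1 → 1, so 1 is the first repeated value.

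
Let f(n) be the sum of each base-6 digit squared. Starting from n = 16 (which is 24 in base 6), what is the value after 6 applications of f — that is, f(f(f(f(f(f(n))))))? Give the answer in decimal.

29

16 = (2,4)_6 → 2² + 4² = 4 + 16 = 20
20 = (3,2)_6 → 3² + 2² = 9 + 4 = 13
13 = (2,1)_6 → 2² + 1² = 4 + 1 = 5
5 = (5)_6 → 5² = 25
25 = (4,1)_6 → 4² + 1² = 16 + 1 = 17
17 = (2,5)_6 → 2² + 5² = 4 + 25 = 29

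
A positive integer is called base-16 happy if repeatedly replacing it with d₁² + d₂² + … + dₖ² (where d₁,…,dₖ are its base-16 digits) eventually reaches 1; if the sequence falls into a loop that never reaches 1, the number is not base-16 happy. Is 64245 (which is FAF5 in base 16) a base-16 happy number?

base-16 happy

64245 = (15,10,15,5)_16 → 15² + 10² + 15² + 5² = 575
575 = (2,3,15)_16 → 2² + 3² + 15² = 238
238 = (14,14)_16 → 14² + 14² = 392
392 = (1,8,8)_16 → 1² + 8² + 8² = 129
129 = (8,1)_16 → 8² + 1² = 65
65 = (4,1)_16 → 4² + 1² = 17
17 = (1,1)_16 → 1² + 1² = 2
2 = (2)_16 → 2² = 4
4 = (4)_16 → 4² = 16
16 = (1,0)_16 → 1² + 0² = 1  — reached 1.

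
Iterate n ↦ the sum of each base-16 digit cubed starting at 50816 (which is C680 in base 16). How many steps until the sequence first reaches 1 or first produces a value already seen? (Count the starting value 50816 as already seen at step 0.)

50816 = (12,6,8,0)_16 → 12³ + 6³ + 8³ + 0³ = 2456
2456 = (9,9,8)_16 → 9³ + 9³ + 8³ = 1970
1970 = (7,11,2)_16 → 7³ + 11³ + 2³ = 1682
1682 = (6,9,2)_16 → 6³ + 9³ + 2³ = 953
953 = (3,11,9)_16 → 3³ + 11³ + 9³ = 2087
2087 = (8,2,7)_16 → 8³ + 2³ + 7³ = 863
863 = (3,5,15)_16 → 3³ + 5³ + 15³ = 3527
3527 = (13,12,7)_16 → 13³ + 12³ + 7³ = 4268
4268 = (1,0,10,12)_16 → 1³ + 0³ + 10³ + 12³ = 2729
2729 = (10,10,9)_16 → 10³ + 10³ + 9³ = 2729  — 2729 repeats.
That took 10 steps.

10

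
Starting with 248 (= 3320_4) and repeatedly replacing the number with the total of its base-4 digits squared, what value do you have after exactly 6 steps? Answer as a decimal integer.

1

248 = (3,3,2,0)_4 → 22
22 = (1,1,2)_4 → 6
6 = (1,2)_4 → 5
5 = (1,1)_4 → 2
2 = (2)_4 → 4
4 = (1,0)_4 → 1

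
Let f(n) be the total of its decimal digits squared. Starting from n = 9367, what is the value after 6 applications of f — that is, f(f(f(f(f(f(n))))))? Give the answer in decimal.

9367 → 9² + 3² + 6² + 7² = 81 + 9 + 36 + 49 = 175
175 → 1² + 7² + 5² = 1 + 49 + 25 = 75
75 → 7² + 5² = 49 + 25 = 74
74 → 7² + 4² = 49 + 16 = 65
65 → 6² + 5² = 36 + 25 = 61
61 → 6² + 1² = 36 + 1 = 37

37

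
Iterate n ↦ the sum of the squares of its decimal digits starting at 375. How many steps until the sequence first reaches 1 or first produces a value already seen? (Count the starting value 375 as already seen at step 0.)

375 → 3² + 7² + 5² = 9 + 49 + 25 = 83
83 → 8² + 3² = 64 + 9 = 73
73 → 7² + 3² = 49 + 9 = 58
58 → 5² + 8² = 25 + 64 = 89
89 → 8² + 9² = 64 + 81 = 145
145 → 1² + 4² + 5² = 1 + 16 + 25 = 42
42 → 4² + 2² = 16 + 4 = 20
20 → 2² + 0² = 4 + 0 = 4
4 → 4² = 16
16 → 1² + 6² = 1 + 36 = 37
37 → 3² + 7² = 9 + 49 = 58  — 58 repeats.
That took 11 steps.

11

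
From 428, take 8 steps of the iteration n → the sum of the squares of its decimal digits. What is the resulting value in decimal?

428 → 4² + 2² + 8² = 16 + 4 + 64 = 84
84 → 8² + 4² = 64 + 16 = 80
80 → 8² + 0² = 64 + 0 = 64
64 → 6² + 4² = 36 + 16 = 52
52 → 5² + 2² = 25 + 4 = 29
29 → 2² + 9² = 4 + 81 = 85
85 → 8² + 5² = 64 + 25 = 89
89 → 8² + 9² = 64 + 81 = 145

145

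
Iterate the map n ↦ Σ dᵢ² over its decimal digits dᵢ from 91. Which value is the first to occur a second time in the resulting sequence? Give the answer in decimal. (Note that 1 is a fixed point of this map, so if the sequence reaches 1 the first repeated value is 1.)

1

91 → 9² + 1² = 82
82 → 8² + 2² = 68
68 → 6² + 8² = 100
100 → 1² + 0² + 0² = 1  — reached the fixed point 1.
1 → 1, so 1 is the first repeated value.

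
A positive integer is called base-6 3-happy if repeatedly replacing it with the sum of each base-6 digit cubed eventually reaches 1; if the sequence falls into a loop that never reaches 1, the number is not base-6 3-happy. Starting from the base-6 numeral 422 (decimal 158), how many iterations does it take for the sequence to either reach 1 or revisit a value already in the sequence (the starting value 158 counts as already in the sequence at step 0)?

158 = (4,2,2)_6 → 4³ + 2³ + 2³ = 64 + 8 + 8 = 80
80 = (2,1,2)_6 → 2³ + 1³ + 2³ = 8 + 1 + 8 = 17
17 = (2,5)_6 → 2³ + 5³ = 8 + 125 = 133
133 = (3,4,1)_6 → 3³ + 4³ + 1³ = 27 + 64 + 1 = 92
92 = (2,3,2)_6 → 2³ + 3³ + 2³ = 8 + 27 + 8 = 43
43 = (1,1,1)_6 → 1³ + 1³ + 1³ = 1 + 1 + 1 = 3
3 = (3)_6 → 3³ = 27
27 = (4,3)_6 → 4³ + 3³ = 64 + 27 = 91
91 = (2,3,1)_6 → 2³ + 3³ + 1³ = 8 + 27 + 1 = 36
36 = (1,0,0)_6 → 1³ + 0³ + 0³ = 1 + 0 + 0 = 1  — reached 1.
That took 10 steps.

10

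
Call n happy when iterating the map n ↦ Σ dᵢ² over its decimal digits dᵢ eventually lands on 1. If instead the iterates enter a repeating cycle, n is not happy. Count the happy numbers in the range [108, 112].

108: 108 → 65 → 61 → 37 → 58 → 89 → 145 → 42 → 20 → 4 → 16 → 37  (repeats 37)
109: 109 → 82 → 68 → 100 → 1  (reaches 1)
110: 110 → 2 → 4 → 16 → 37 → 58 → 89 → 145 → 42 → 20 → 4  (repeats 4)
111: 111 → 3 → 9 → 81 → 65 → 61 → 37 → 58 → 89 → 145 → 42 → 20 → 4 → 16 → 37  (repeats 37)
112: 112 → 6 → 36 → 45 → 41 → 17 → 50 → 25 → 29 → 85 → 89 → 145 → 42 → 20 → 4 → 16 → 37 → 58 → 89  (repeats 89)
happy: 109

1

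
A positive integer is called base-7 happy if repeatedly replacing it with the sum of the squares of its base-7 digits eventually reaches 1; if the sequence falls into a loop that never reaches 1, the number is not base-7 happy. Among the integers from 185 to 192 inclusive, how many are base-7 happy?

1

185: 185 → 43 → 37 → 29 → 17 → 13 → 37  — not base-7 happy
186: 186 → 50 → 2 → 4 → 16 → 8 → 2  — not base-7 happy
187: 187 → 59 → 11 → 17 → 13 → 37 → 29 → 17  — not base-7 happy
188: 188 → 70 → 10 → 10  — not base-7 happy
189: 189 → 45 → 45  — not base-7 happy
190: 190 → 46 → 52 → 10 → 10  — not base-7 happy
191: 191 → 49 → 1  — base-7 happy
192: 192 → 54 → 26 → 34 → 52 → 10 → 10  — not base-7 happy
base-7 happy: 191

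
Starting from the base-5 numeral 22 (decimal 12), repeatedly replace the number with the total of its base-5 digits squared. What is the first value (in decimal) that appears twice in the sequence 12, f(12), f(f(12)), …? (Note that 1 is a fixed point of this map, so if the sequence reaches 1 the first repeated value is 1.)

10

12 = (2,2)_5 → 2² + 2² = 8
8 = (1,3)_5 → 1² + 3² = 10
10 = (2,0)_5 → 2² + 0² = 4
4 = (4)_5 → 4² = 16
16 = (3,1)_5 → 3² + 1² = 10  — 10 already appeared earlier.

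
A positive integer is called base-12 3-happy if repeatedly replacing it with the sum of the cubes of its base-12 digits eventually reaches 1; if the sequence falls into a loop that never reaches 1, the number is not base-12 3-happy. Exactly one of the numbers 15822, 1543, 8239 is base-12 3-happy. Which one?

15822

15822: 15822 → 1946 → 226 → 1217 → 762 → 368 → 736 → 190 → 1028 → 856 → 1520 → 1728 → 1  — reaches 1 (base-12 3-happy)
1543: 1543 → 1855 → 1344 → 793 → 342 → 288 → 8 → 512 → 755 → 1464 → 1008 → 343 → 415 → 1351 → 1136 → 1855  — repeats 1855 (not base-12 3-happy)
8239: 8239 → 1144 → 1738 → 1001 → 1672 → 1738  — repeats 1738 (not base-12 3-happy)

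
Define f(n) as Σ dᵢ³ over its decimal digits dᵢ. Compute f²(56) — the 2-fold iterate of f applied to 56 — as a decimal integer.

92

56 → 341
341 → 92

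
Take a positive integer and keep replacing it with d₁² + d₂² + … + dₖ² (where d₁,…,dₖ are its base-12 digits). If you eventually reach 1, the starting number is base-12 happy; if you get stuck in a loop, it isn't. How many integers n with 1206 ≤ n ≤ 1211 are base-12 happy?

1

1206: 1206 → 116 → 145 → 2 → 4 → 16 → 17 → 26 → 8 → 64 → 41 → 34 → 104 → 128 → 164 → 66 → 61 → 26  (repeats 26)
1207: 1207 → 129 → 181 → 11 → 121 → 101 → 89 → 74 → 40 → 25 → 5 → 25  (repeats 25)
1208: 1208 → 144 → 1  (reaches 1)
1209: 1209 → 161 → 27 → 13 → 2 → 4 → 16 → 17 → 26 → 8 → 64 → 41 → 34 → 104 → 128 → 164 → 66 → 61 → 26  (repeats 26)
1210: 1210 → 180 → 10 → 100 → 80 → 100  (repeats 100)
1211: 1211 → 201 → 98 → 68 → 89 → 74 → 40 → 25 → 5 → 25  (repeats 25)
base-12 happy: 1208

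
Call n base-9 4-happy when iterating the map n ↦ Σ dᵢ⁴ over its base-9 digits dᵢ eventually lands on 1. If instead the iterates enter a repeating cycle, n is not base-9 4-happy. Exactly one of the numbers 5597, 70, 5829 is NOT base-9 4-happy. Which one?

5597: 5597 → 7793 → 5395 → 3363 → 2433 → 243 → 81 → 1  — reaches 1 (base-9 4-happy)
70: 70 → 4802 → 2562 → 2258 → 6578 → 4098 → 1956 → 1394 → 8194 → 290 → 722 → 8208 → 114 → 1378 → 4098  — repeats 4098 (not base-9 4-happy)
5829: 5829 → 11889 → 4819 → 2433 → 243 → 81 → 1  — reaches 1 (base-9 4-happy)

70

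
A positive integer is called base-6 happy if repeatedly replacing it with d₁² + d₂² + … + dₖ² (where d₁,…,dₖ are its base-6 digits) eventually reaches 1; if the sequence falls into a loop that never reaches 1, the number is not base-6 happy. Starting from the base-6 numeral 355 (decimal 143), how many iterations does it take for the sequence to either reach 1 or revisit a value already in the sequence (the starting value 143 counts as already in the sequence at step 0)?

143 = (3,5,5)_6 → 59
59 = (1,3,5)_6 → 35
35 = (5,5)_6 → 50
50 = (1,2,2)_6 → 9
9 = (1,3)_6 → 10
10 = (1,4)_6 → 17
17 = (2,5)_6 → 29
29 = (4,5)_6 → 41
41 = (1,0,5)_6 → 26
26 = (4,2)_6 → 20
20 = (3,2)_6 → 13
13 = (2,1)_6 → 5
5 = (5)_6 → 25
25 = (4,1)_6 → 17  — 17 repeats.
That took 14 steps.

14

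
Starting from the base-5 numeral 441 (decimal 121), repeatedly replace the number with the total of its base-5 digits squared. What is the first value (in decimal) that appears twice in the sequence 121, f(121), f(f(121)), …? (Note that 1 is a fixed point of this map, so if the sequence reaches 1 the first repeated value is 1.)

121 = (4,4,1)_5 → 4² + 4² + 1² = 33
33 = (1,1,3)_5 → 1² + 1² + 3² = 11
11 = (2,1)_5 → 2² + 1² = 5
5 = (1,0)_5 → 1² + 0² = 1  — reached the fixed point 1.
1 → 1, so 1 is the first repeated value.

1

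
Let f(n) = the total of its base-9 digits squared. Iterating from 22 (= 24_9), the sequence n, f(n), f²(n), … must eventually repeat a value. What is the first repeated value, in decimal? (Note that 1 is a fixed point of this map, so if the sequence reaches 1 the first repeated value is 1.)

22 = (2,4)_9 → 2² + 4² = 20
20 = (2,2)_9 → 2² + 2² = 8
8 = (8)_9 → 8² = 64
64 = (7,1)_9 → 7² + 1² = 50
50 = (5,5)_9 → 5² + 5² = 50  — 50 already appeared earlier.

50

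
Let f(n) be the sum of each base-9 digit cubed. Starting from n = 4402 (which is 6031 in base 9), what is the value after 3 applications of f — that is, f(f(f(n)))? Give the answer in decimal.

4402 = (6,0,3,1)_9 → 244
244 = (3,0,1)_9 → 28
28 = (3,1)_9 → 28

28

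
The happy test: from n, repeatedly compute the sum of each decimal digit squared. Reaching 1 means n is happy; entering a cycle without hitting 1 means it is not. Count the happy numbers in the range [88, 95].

2

88: 88 → 128 → 69 → 117 → 51 → 26 → 40 → 16 → 37 → 58 → 89 → 145 → 42 → 20 → 4 → 16  (repeats 16)
89: 89 → 145 → 42 → 20 → 4 → 16 → 37 → 58 → 89  (repeats 89)
90: 90 → 81 → 65 → 61 → 37 → 58 → 89 → 145 → 42 → 20 → 4 → 16 → 37  (repeats 37)
91: 91 → 82 → 68 → 100 → 1  (reaches 1)
92: 92 → 85 → 89 → 145 → 42 → 20 → 4 → 16 → 37 → 58 → 89  (repeats 89)
93: 93 → 90 → 81 → 65 → 61 → 37 → 58 → 89 → 145 → 42 → 20 → 4 → 16 → 37  (repeats 37)
94: 94 → 97 → 130 → 10 → 1  (reaches 1)
95: 95 → 106 → 37 → 58 → 89 → 145 → 42 → 20 → 4 → 16 → 37  (repeats 37)
happy: 91, 94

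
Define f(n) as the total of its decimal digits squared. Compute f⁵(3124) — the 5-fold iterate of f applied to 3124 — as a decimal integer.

3124 → 3² + 1² + 2² + 4² = 30
30 → 3² + 0² = 9
9 → 9² = 81
81 → 8² + 1² = 65
65 → 6² + 5² = 61

61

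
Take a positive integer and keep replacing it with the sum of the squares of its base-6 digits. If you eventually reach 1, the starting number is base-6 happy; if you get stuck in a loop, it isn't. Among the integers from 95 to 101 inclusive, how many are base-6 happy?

1

95: 95 → 38 → 5 → 25 → 17 → 29 → 41 → 26 → 20 → 13 → 5  (repeats 5)
96: 96 → 20 → 13 → 5 → 25 → 17 → 29 → 41 → 26 → 20  (repeats 20)
97: 97 → 21 → 18 → 9 → 10 → 17 → 29 → 41 → 26 → 20 → 13 → 5 → 25 → 17  (repeats 17)
98: 98 → 24 → 16 → 20 → 13 → 5 → 25 → 17 → 29 → 41 → 26 → 20  (repeats 20)
99: 99 → 29 → 41 → 26 → 20 → 13 → 5 → 25 → 17 → 29  (repeats 29)
100: 100 → 36 → 1  (reaches 1)
101: 101 → 45 → 11 → 26 → 20 → 13 → 5 → 25 → 17 → 29 → 41 → 26  (repeats 26)
base-6 happy: 100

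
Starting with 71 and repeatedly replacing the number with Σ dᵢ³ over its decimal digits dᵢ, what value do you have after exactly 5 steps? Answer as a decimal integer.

92

71 → 344
344 → 155
155 → 251
251 → 134
134 → 92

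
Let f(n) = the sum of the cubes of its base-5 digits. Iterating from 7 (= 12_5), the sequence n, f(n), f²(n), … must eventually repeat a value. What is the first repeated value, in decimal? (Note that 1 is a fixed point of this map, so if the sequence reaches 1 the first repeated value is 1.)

9

7 = (1,2)_5 → 1³ + 2³ = 9
9 = (1,4)_5 → 1³ + 4³ = 65
65 = (2,3,0)_5 → 2³ + 3³ + 0³ = 35
35 = (1,2,0)_5 → 1³ + 2³ + 0³ = 9  — 9 already appeared earlier.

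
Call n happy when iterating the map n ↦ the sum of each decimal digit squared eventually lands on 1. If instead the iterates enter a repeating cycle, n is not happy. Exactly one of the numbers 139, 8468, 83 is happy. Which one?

139

139: 139 → 91 → 82 → 68 → 100 → 1  — reaches 1 (happy)
8468: 8468 → 180 → 65 → 61 → 37 → 58 → 89 → 145 → 42 → 20 → 4 → 16 → 37  — repeats 37 (not happy)
83: 83 → 73 → 58 → 89 → 145 → 42 → 20 → 4 → 16 → 37 → 58  — repeats 58 (not happy)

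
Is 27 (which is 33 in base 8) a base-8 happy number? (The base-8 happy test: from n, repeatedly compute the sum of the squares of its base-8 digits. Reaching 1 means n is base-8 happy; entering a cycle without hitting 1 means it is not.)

27 = (3,3)_8 → 3² + 3² = 18
18 = (2,2)_8 → 2² + 2² = 8
8 = (1,0)_8 → 1² + 0² = 1  — reached 1.

base-8 happy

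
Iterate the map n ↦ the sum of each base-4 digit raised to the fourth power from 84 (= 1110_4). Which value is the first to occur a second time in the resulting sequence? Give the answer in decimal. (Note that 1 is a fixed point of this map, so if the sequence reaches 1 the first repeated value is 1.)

84 = (1,1,1,0)_4 → 1⁴ + 1⁴ + 1⁴ + 0⁴ = 3
3 = (3)_4 → 3⁴ = 81
81 = (1,1,0,1)_4 → 1⁴ + 1⁴ + 0⁴ + 1⁴ = 3  — 3 already appeared earlier.

3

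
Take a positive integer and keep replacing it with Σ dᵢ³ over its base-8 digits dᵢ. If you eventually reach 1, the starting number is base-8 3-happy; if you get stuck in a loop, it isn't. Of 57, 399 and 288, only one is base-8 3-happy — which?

57: 57 → 344 → 152 → 35 → 91 → 55 → 559 → 469 → 476 → 434 → 440 → 559  — repeats 559 (not base-8 3-happy)
399: 399 → 560 → 217 → 55 → 559 → 469 → 476 → 434 → 440 → 559  — repeats 559 (not base-8 3-happy)
288: 288 → 128 → 8 → 1  — reaches 1 (base-8 3-happy)

288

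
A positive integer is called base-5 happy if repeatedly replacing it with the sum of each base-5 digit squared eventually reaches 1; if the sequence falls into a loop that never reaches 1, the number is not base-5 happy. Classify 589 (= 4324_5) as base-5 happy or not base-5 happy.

589 = (4,3,2,4)_5 → 45
45 = (1,4,0)_5 → 17
17 = (3,2)_5 → 13
13 = (2,3)_5 → 13  — 13 already seen; the sequence cycles without reaching 1.

not base-5 happy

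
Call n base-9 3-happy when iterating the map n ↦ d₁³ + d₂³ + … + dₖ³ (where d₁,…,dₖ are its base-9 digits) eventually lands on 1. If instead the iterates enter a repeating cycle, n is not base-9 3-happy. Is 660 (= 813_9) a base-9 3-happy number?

not base-9 3-happy

660 = (8,1,3)_9 → 8³ + 1³ + 3³ = 512 + 1 + 27 = 540
540 = (6,6,0)_9 → 6³ + 6³ + 0³ = 216 + 216 + 0 = 432
432 = (5,3,0)_9 → 5³ + 3³ + 0³ = 125 + 27 + 0 = 152
152 = (1,7,8)_9 → 1³ + 7³ + 8³ = 1 + 343 + 512 = 856
856 = (1,1,5,1)_9 → 1³ + 1³ + 5³ + 1³ = 1 + 1 + 125 + 1 = 128
128 = (1,5,2)_9 → 1³ + 5³ + 2³ = 1 + 125 + 8 = 134
134 = (1,5,8)_9 → 1³ + 5³ + 8³ = 1 + 125 + 512 = 638
638 = (7,7,8)_9 → 7³ + 7³ + 8³ = 343 + 343 + 512 = 1198
1198 = (1,5,7,1)_9 → 1³ + 5³ + 7³ + 1³ = 1 + 125 + 343 + 1 = 470
470 = (5,7,2)_9 → 5³ + 7³ + 2³ = 125 + 343 + 8 = 476
476 = (5,7,8)_9 → 5³ + 7³ + 8³ = 125 + 343 + 512 = 980
980 = (1,3,0,8)_9 → 1³ + 3³ + 0³ + 8³ = 1 + 27 + 0 + 512 = 540  — 540 already seen; the sequence cycles without reaching 1.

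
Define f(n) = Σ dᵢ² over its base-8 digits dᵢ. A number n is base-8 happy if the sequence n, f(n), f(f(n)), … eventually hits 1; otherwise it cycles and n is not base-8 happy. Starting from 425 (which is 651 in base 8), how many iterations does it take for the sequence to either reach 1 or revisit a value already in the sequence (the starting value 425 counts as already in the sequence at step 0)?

425 = (6,5,1)_8 → 6² + 5² + 1² = 62
62 = (7,6)_8 → 7² + 6² = 85
85 = (1,2,5)_8 → 1² + 2² + 5² = 30
30 = (3,6)_8 → 3² + 6² = 45
45 = (5,5)_8 → 5² + 5² = 50
50 = (6,2)_8 → 6² + 2² = 40
40 = (5,0)_8 → 5² + 0² = 25
25 = (3,1)_8 → 3² + 1² = 10
10 = (1,2)_8 → 1² + 2² = 5
5 = (5)_8 → 5² = 25  — 25 repeats.
That took 10 steps.

10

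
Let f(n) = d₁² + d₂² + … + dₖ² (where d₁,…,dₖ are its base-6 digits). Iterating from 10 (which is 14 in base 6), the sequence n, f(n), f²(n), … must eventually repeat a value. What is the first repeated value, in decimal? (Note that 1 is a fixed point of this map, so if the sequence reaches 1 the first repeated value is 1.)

10 = (1,4)_6 → 1² + 4² = 1 + 16 = 17
17 = (2,5)_6 → 2² + 5² = 4 + 25 = 29
29 = (4,5)_6 → 4² + 5² = 16 + 25 = 41
41 = (1,0,5)_6 → 1² + 0² + 5² = 1 + 0 + 25 = 26
26 = (4,2)_6 → 4² + 2² = 16 + 4 = 20
20 = (3,2)_6 → 3² + 2² = 9 + 4 = 13
13 = (2,1)_6 → 2² + 1² = 4 + 1 = 5
5 = (5)_6 → 5² = 25
25 = (4,1)_6 → 4² + 1² = 16 + 1 = 17  — 17 already appeared earlier.

17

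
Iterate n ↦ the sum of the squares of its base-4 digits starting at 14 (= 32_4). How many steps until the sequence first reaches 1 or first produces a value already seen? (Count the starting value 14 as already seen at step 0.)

14 = (3,2)_4 → 13
13 = (3,1)_4 → 10
10 = (2,2)_4 → 8
8 = (2,0)_4 → 4
4 = (1,0)_4 → 1  — reached 1.
That took 5 steps.

5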